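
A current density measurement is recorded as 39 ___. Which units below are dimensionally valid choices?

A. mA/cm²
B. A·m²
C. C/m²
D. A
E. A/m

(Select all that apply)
A

current density has SI base units: A / m^2

Checking each option against A / m^2:
  A. mA/cm²: ✓ matches
  B. A·m²: ✗ does not match
  C. C/m²: ✗ does not match
  D. A: ✗ does not match
  E. A/m: ✗ does not match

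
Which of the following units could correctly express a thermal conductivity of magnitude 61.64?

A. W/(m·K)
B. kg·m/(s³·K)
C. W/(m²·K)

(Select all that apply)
A, B

thermal conductivity has SI base units: kg * m / (s^3 * K)

Checking each option against kg * m / (s^3 * K):
  A. W/(m·K): ✓ matches
  B. kg·m/(s³·K): ✓ matches
  C. W/(m²·K): ✗ does not match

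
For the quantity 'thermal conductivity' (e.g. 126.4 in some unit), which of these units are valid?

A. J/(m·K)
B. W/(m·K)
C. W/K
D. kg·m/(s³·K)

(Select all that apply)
B, D

thermal conductivity has SI base units: kg * m / (s^3 * K)

Checking each option against kg * m / (s^3 * K):
  A. J/(m·K): ✗ does not match
  B. W/(m·K): ✓ matches
  C. W/K: ✗ does not match
  D. kg·m/(s³·K): ✓ matches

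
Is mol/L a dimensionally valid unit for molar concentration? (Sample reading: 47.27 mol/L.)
Yes

molar concentration has SI base units: mol / m^3
mol/L reduces to the same SI base units, so it is a valid unit for molar concentration.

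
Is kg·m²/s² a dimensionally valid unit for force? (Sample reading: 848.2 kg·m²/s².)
No

force has SI base units: kg * m / s^2
kg·m²/s² does NOT reduce to kg * m / s^2; a valid unit for force would be e.g. N.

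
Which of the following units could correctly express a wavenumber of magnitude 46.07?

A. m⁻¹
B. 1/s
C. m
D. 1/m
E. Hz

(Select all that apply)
A, D

wavenumber has SI base units: 1 / m

Checking each option against 1 / m:
  A. m⁻¹: ✓ matches
  B. 1/s: ✗ does not match
  C. m: ✗ does not match
  D. 1/m: ✓ matches
  E. Hz: ✗ does not match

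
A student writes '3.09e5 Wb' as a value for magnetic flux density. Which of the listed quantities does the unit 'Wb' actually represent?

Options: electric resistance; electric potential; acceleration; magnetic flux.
magnetic flux

magnetic flux density should have units dimensionally equivalent to kg / (A * s^2) (e.g. T).
The given unit 'Wb' reduces to kg * m^2 / (A * s^2). Of the listed options, that is the dimensionality of magnetic flux.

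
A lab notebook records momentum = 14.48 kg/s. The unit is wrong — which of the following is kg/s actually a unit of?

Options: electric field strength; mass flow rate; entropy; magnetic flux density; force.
mass flow rate

momentum should have units dimensionally equivalent to kg * m / s (e.g. kg·m/s).
The given unit 'kg/s' reduces to kg / s. Of the listed options, that is the dimensionality of mass flow rate.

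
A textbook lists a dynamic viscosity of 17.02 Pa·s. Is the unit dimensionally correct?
Yes

dynamic viscosity has SI base units: kg / (m * s)
Pa·s reduces to the same SI base units, so it is a valid unit for dynamic viscosity.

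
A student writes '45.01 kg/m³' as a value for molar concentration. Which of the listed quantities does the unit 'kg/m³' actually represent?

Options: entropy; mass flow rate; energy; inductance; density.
density

molar concentration should have units dimensionally equivalent to mol / m^3 (e.g. mol/m³).
The given unit 'kg/m³' reduces to kg / m^3. Of the listed options, that is the dimensionality of density.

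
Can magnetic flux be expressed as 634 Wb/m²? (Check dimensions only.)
No

magnetic flux has SI base units: kg * m^2 / (A * s^2)
Wb/m² does NOT reduce to kg * m^2 / (A * s^2); a valid unit for magnetic flux would be e.g. Wb.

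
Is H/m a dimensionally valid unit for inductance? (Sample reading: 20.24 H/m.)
No

inductance has SI base units: kg * m^2 / (A^2 * s^2)
H/m does NOT reduce to kg * m^2 / (A^2 * s^2); a valid unit for inductance would be e.g. H.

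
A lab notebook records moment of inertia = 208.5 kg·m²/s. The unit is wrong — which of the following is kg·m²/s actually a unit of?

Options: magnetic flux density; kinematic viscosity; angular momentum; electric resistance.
angular momentum

moment of inertia should have units dimensionally equivalent to kg * m^2 (e.g. kg·m²).
The given unit 'kg·m²/s' reduces to kg * m^2 / s. Of the listed options, that is the dimensionality of angular momentum.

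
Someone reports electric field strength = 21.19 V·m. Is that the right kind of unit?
No

electric field strength has SI base units: kg * m / (A * s^3)
V·m does NOT reduce to kg * m / (A * s^3); a valid unit for electric field strength would be e.g. V/m.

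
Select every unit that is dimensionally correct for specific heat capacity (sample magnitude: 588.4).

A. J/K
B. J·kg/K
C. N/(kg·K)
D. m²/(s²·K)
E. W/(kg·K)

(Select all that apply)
D

specific heat capacity has SI base units: m^2 / (s^2 * K)

Checking each option against m^2 / (s^2 * K):
  A. J/K: ✗ does not match
  B. J·kg/K: ✗ does not match
  C. N/(kg·K): ✗ does not match
  D. m²/(s²·K): ✓ matches
  E. W/(kg·K): ✗ does not match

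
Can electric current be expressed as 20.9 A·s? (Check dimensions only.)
No

electric current has SI base units: A
A·s does NOT reduce to A; a valid unit for electric current would be e.g. A.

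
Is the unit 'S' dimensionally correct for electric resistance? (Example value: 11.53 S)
No

electric resistance has SI base units: kg * m^2 / (A^2 * s^3)
S does NOT reduce to kg * m^2 / (A^2 * s^3); a valid unit for electric resistance would be e.g. Ω.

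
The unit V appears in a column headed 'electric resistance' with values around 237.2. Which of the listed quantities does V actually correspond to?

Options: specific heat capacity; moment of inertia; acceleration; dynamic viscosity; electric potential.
electric potential

electric resistance should have units dimensionally equivalent to kg * m^2 / (A^2 * s^3) (e.g. Ω).
The given unit 'V' reduces to kg * m^2 / (A * s^3). Of the listed options, that is the dimensionality of electric potential.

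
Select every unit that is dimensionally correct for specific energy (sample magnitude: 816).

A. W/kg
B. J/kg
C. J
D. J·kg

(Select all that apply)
B

specific energy has SI base units: m^2 / s^2

Checking each option against m^2 / s^2:
  A. W/kg: ✗ does not match
  B. J/kg: ✓ matches
  C. J: ✗ does not match
  D. J·kg: ✗ does not match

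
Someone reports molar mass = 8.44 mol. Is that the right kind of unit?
No

molar mass has SI base units: kg / mol
mol does NOT reduce to kg / mol; a valid unit for molar mass would be e.g. kg/mol.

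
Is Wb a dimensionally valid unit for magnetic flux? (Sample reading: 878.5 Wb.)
Yes

magnetic flux has SI base units: kg * m^2 / (A * s^2)
Wb reduces to the same SI base units, so it is a valid unit for magnetic flux.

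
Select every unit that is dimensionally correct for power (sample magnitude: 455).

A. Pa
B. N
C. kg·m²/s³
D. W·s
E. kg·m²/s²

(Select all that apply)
C

power has SI base units: kg * m^2 / s^3

Checking each option against kg * m^2 / s^3:
  A. Pa: ✗ does not match
  B. N: ✗ does not match
  C. kg·m²/s³: ✓ matches
  D. W·s: ✗ does not match
  E. kg·m²/s²: ✗ does not match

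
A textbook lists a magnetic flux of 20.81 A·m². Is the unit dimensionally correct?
No

magnetic flux has SI base units: kg * m^2 / (A * s^2)
A·m² does NOT reduce to kg * m^2 / (A * s^2); a valid unit for magnetic flux would be e.g. Wb.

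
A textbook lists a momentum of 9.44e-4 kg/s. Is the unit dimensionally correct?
No

momentum has SI base units: kg * m / s
kg/s does NOT reduce to kg * m / s; a valid unit for momentum would be e.g. kg·m/s.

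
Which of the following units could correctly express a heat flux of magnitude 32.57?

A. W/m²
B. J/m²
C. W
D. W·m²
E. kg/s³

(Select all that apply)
A, E

heat flux has SI base units: kg / s^3

Checking each option against kg / s^3:
  A. W/m²: ✓ matches
  B. J/m²: ✗ does not match
  C. W: ✗ does not match
  D. W·m²: ✗ does not match
  E. kg/s³: ✓ matches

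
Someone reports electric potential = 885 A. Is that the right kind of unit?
No

electric potential has SI base units: kg * m^2 / (A * s^3)
A does NOT reduce to kg * m^2 / (A * s^3); a valid unit for electric potential would be e.g. V.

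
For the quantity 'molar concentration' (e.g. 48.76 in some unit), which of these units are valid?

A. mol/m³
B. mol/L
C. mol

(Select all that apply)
A, B

molar concentration has SI base units: mol / m^3

Checking each option against mol / m^3:
  A. mol/m³: ✓ matches
  B. mol/L: ✓ matches
  C. mol: ✗ does not match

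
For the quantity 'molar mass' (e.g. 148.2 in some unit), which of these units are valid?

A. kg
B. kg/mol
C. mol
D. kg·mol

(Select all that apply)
B

molar mass has SI base units: kg / mol

Checking each option against kg / mol:
  A. kg: ✗ does not match
  B. kg/mol: ✓ matches
  C. mol: ✗ does not match
  D. kg·mol: ✗ does not match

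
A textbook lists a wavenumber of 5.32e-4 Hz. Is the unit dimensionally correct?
No

wavenumber has SI base units: 1 / m
Hz does NOT reduce to 1 / m; a valid unit for wavenumber would be e.g. 1/m.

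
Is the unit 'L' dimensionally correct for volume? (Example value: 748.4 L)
Yes

volume has SI base units: m^3
L reduces to the same SI base units, so it is a valid unit for volume.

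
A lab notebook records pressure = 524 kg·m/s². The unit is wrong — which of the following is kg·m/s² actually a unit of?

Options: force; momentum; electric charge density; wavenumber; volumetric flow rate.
force

pressure should have units dimensionally equivalent to kg / (m * s^2) (e.g. Pa).
The given unit 'kg·m/s²' reduces to kg * m / s^2. Of the listed options, that is the dimensionality of force.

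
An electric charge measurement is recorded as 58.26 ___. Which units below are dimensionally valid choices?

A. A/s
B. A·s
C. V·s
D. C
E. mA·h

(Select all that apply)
B, D, E

electric charge has SI base units: A * s

Checking each option against A * s:
  A. A/s: ✗ does not match
  B. A·s: ✓ matches
  C. V·s: ✗ does not match
  D. C: ✓ matches
  E. mA·h: ✓ matches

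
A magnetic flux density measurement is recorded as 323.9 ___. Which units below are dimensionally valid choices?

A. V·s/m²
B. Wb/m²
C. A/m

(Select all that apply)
A, B

magnetic flux density has SI base units: kg / (A * s^2)

Checking each option against kg / (A * s^2):
  A. V·s/m²: ✓ matches
  B. Wb/m²: ✓ matches
  C. A/m: ✗ does not match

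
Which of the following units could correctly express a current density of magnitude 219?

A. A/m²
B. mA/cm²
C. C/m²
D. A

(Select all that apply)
A, B

current density has SI base units: A / m^2

Checking each option against A / m^2:
  A. A/m²: ✓ matches
  B. mA/cm²: ✓ matches
  C. C/m²: ✗ does not match
  D. A: ✗ does not match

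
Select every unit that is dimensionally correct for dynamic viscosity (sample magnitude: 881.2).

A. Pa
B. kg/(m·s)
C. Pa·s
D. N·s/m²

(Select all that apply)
B, C, D

dynamic viscosity has SI base units: kg / (m * s)

Checking each option against kg / (m * s):
  A. Pa: ✗ does not match
  B. kg/(m·s): ✓ matches
  C. Pa·s: ✓ matches
  D. N·s/m²: ✓ matches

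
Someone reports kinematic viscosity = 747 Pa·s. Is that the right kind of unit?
No

kinematic viscosity has SI base units: m^2 / s
Pa·s does NOT reduce to m^2 / s; a valid unit for kinematic viscosity would be e.g. m²/s.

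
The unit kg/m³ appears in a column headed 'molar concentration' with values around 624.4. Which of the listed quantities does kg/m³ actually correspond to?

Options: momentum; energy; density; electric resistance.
density

molar concentration should have units dimensionally equivalent to mol / m^3 (e.g. mol/m³).
The given unit 'kg/m³' reduces to kg / m^3. Of the listed options, that is the dimensionality of density.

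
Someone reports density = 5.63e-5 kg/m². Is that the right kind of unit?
No

density has SI base units: kg / m^3
kg/m² does NOT reduce to kg / m^3; a valid unit for density would be e.g. kg/m³.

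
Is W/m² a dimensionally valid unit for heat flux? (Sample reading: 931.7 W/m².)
Yes

heat flux has SI base units: kg / s^3
W/m² reduces to the same SI base units, so it is a valid unit for heat flux.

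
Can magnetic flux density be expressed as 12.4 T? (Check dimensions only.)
Yes

magnetic flux density has SI base units: kg / (A * s^2)
T reduces to the same SI base units, so it is a valid unit for magnetic flux density.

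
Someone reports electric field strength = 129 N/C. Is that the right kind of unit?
Yes

electric field strength has SI base units: kg * m / (A * s^3)
N/C reduces to the same SI base units, so it is a valid unit for electric field strength.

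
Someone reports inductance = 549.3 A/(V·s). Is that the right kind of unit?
No

inductance has SI base units: kg * m^2 / (A^2 * s^2)
A/(V·s) does NOT reduce to kg * m^2 / (A^2 * s^2); a valid unit for inductance would be e.g. H.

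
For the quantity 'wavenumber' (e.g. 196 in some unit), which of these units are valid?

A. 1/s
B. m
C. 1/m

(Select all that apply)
C

wavenumber has SI base units: 1 / m

Checking each option against 1 / m:
  A. 1/s: ✗ does not match
  B. m: ✗ does not match
  C. 1/m: ✓ matches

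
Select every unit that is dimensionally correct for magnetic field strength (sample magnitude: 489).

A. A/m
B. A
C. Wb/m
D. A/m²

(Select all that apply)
A

magnetic field strength has SI base units: A / m

Checking each option against A / m:
  A. A/m: ✓ matches
  B. A: ✗ does not match
  C. Wb/m: ✗ does not match
  D. A/m²: ✗ does not match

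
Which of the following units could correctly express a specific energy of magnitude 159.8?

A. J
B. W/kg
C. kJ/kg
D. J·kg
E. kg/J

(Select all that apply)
C

specific energy has SI base units: m^2 / s^2

Checking each option against m^2 / s^2:
  A. J: ✗ does not match
  B. W/kg: ✗ does not match
  C. kJ/kg: ✓ matches
  D. J·kg: ✗ does not match
  E. kg/J: ✗ does not match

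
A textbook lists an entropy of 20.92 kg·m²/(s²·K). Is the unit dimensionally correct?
Yes

entropy has SI base units: kg * m^2 / (s^2 * K)
kg·m²/(s²·K) reduces to the same SI base units, so it is a valid unit for entropy.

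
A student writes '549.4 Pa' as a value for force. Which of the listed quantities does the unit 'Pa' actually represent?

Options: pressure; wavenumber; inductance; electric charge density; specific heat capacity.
pressure

force should have units dimensionally equivalent to kg * m / s^2 (e.g. N).
The given unit 'Pa' reduces to kg / (m * s^2). Of the listed options, that is the dimensionality of pressure.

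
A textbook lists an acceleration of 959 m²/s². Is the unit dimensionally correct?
No

acceleration has SI base units: m / s^2
m²/s² does NOT reduce to m / s^2; a valid unit for acceleration would be e.g. m/s².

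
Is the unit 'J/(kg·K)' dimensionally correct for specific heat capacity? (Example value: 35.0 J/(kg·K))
Yes

specific heat capacity has SI base units: m^2 / (s^2 * K)
J/(kg·K) reduces to the same SI base units, so it is a valid unit for specific heat capacity.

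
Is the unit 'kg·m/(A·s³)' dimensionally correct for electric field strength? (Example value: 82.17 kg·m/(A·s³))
Yes

electric field strength has SI base units: kg * m / (A * s^3)
kg·m/(A·s³) reduces to the same SI base units, so it is a valid unit for electric field strength.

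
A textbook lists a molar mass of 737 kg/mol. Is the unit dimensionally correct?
Yes

molar mass has SI base units: kg / mol
kg/mol reduces to the same SI base units, so it is a valid unit for molar mass.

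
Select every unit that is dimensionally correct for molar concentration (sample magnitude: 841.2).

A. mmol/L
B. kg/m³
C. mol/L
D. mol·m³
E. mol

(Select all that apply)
A, C

molar concentration has SI base units: mol / m^3

Checking each option against mol / m^3:
  A. mmol/L: ✓ matches
  B. kg/m³: ✗ does not match
  C. mol/L: ✓ matches
  D. mol·m³: ✗ does not match
  E. mol: ✗ does not match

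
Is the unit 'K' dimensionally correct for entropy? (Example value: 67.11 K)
No

entropy has SI base units: kg * m^2 / (s^2 * K)
K does NOT reduce to kg * m^2 / (s^2 * K); a valid unit for entropy would be e.g. J/K.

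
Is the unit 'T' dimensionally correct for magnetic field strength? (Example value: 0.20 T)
No

magnetic field strength has SI base units: A / m
T does NOT reduce to A / m; a valid unit for magnetic field strength would be e.g. A/m.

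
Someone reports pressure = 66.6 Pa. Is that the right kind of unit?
Yes

pressure has SI base units: kg / (m * s^2)
Pa reduces to the same SI base units, so it is a valid unit for pressure.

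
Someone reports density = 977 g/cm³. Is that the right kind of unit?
Yes

density has SI base units: kg / m^3
g/cm³ reduces to the same SI base units, so it is a valid unit for density.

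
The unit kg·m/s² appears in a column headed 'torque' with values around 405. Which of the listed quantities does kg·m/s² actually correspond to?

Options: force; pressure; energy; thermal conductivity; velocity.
force

torque should have units dimensionally equivalent to kg * m^2 / s^2 (e.g. N·m).
The given unit 'kg·m/s²' reduces to kg * m / s^2. Of the listed options, that is the dimensionality of force.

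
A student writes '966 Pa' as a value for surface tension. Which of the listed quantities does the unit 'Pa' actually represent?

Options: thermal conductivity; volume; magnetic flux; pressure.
pressure

surface tension should have units dimensionally equivalent to kg / s^2 (e.g. N/m).
The given unit 'Pa' reduces to kg / (m * s^2). Of the listed options, that is the dimensionality of pressure.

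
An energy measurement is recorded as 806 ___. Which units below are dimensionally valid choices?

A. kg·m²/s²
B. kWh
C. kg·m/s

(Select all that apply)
A, B

energy has SI base units: kg * m^2 / s^2

Checking each option against kg * m^2 / s^2:
  A. kg·m²/s²: ✓ matches
  B. kWh: ✓ matches
  C. kg·m/s: ✗ does not match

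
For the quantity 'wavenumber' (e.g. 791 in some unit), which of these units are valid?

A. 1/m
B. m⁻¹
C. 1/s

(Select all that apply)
A, B

wavenumber has SI base units: 1 / m

Checking each option against 1 / m:
  A. 1/m: ✓ matches
  B. m⁻¹: ✓ matches
  C. 1/s: ✗ does not match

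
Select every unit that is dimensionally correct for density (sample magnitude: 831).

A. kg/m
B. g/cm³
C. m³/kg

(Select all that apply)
B

density has SI base units: kg / m^3

Checking each option against kg / m^3:
  A. kg/m: ✗ does not match
  B. g/cm³: ✓ matches
  C. m³/kg: ✗ does not match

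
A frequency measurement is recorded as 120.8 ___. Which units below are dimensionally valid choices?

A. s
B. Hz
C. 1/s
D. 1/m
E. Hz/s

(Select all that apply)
B, C

frequency has SI base units: 1 / s

Checking each option against 1 / s:
  A. s: ✗ does not match
  B. Hz: ✓ matches
  C. 1/s: ✓ matches
  D. 1/m: ✗ does not match
  E. Hz/s: ✗ does not match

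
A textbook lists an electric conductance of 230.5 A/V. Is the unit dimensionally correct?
Yes

electric conductance has SI base units: A^2 * s^3 / (kg * m^2)
A/V reduces to the same SI base units, so it is a valid unit for electric conductance.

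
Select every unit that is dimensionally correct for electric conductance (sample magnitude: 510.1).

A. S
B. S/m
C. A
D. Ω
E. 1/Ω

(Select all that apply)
A, E

electric conductance has SI base units: A^2 * s^3 / (kg * m^2)

Checking each option against A^2 * s^3 / (kg * m^2):
  A. S: ✓ matches
  B. S/m: ✗ does not match
  C. A: ✗ does not match
  D. Ω: ✗ does not match
  E. 1/Ω: ✓ matches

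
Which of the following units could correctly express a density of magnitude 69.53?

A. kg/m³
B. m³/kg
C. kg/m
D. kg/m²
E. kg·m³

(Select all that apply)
A

density has SI base units: kg / m^3

Checking each option against kg / m^3:
  A. kg/m³: ✓ matches
  B. m³/kg: ✗ does not match
  C. kg/m: ✗ does not match
  D. kg/m²: ✗ does not match
  E. kg·m³: ✗ does not match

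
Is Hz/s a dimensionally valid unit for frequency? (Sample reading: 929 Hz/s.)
No

frequency has SI base units: 1 / s
Hz/s does NOT reduce to 1 / s; a valid unit for frequency would be e.g. Hz.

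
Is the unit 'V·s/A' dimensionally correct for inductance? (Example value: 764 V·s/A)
Yes

inductance has SI base units: kg * m^2 / (A^2 * s^2)
V·s/A reduces to the same SI base units, so it is a valid unit for inductance.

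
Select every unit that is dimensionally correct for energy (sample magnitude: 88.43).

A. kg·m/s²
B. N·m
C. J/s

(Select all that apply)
B

energy has SI base units: kg * m^2 / s^2

Checking each option against kg * m^2 / s^2:
  A. kg·m/s²: ✗ does not match
  B. N·m: ✓ matches
  C. J/s: ✗ does not match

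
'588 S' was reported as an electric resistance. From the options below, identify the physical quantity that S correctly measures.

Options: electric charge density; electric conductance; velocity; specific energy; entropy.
electric conductance

electric resistance should have units dimensionally equivalent to kg * m^2 / (A^2 * s^3) (e.g. Ω).
The given unit 'S' reduces to A^2 * s^3 / (kg * m^2). Of the listed options, that is the dimensionality of electric conductance.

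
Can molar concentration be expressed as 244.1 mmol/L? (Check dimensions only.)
Yes

molar concentration has SI base units: mol / m^3
mmol/L reduces to the same SI base units, so it is a valid unit for molar concentration.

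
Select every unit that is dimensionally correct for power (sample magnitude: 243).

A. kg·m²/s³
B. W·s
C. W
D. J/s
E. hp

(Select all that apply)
A, C, D, E

power has SI base units: kg * m^2 / s^3

Checking each option against kg * m^2 / s^3:
  A. kg·m²/s³: ✓ matches
  B. W·s: ✗ does not match
  C. W: ✓ matches
  D. J/s: ✓ matches
  E. hp: ✓ matches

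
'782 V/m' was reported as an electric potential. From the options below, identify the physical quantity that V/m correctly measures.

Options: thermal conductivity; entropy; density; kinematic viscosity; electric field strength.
electric field strength

electric potential should have units dimensionally equivalent to kg * m^2 / (A * s^3) (e.g. V).
The given unit 'V/m' reduces to kg * m / (A * s^3). Of the listed options, that is the dimensionality of electric field strength.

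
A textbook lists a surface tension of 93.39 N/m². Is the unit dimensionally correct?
No

surface tension has SI base units: kg / s^2
N/m² does NOT reduce to kg / s^2; a valid unit for surface tension would be e.g. N/m.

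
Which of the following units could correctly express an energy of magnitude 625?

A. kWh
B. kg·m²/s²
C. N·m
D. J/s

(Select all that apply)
A, B, C

energy has SI base units: kg * m^2 / s^2

Checking each option against kg * m^2 / s^2:
  A. kWh: ✓ matches
  B. kg·m²/s²: ✓ matches
  C. N·m: ✓ matches
  D. J/s: ✗ does not match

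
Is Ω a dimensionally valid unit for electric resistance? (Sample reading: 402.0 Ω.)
Yes

electric resistance has SI base units: kg * m^2 / (A^2 * s^3)
Ω reduces to the same SI base units, so it is a valid unit for electric resistance.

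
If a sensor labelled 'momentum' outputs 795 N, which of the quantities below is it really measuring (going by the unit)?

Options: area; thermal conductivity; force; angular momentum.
force

momentum should have units dimensionally equivalent to kg * m / s (e.g. kg·m/s).
The given unit 'N' reduces to kg * m / s^2. Of the listed options, that is the dimensionality of force.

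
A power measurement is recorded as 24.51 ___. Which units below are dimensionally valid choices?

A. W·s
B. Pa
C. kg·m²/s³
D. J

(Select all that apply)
C

power has SI base units: kg * m^2 / s^3

Checking each option against kg * m^2 / s^3:
  A. W·s: ✗ does not match
  B. Pa: ✗ does not match
  C. kg·m²/s³: ✓ matches
  D. J: ✗ does not match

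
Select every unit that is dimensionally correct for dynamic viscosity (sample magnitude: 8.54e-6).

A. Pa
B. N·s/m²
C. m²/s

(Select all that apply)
B

dynamic viscosity has SI base units: kg / (m * s)

Checking each option against kg / (m * s):
  A. Pa: ✗ does not match
  B. N·s/m²: ✓ matches
  C. m²/s: ✗ does not match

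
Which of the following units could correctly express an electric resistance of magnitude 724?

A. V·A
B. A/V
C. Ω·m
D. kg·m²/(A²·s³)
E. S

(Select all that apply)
D

electric resistance has SI base units: kg * m^2 / (A^2 * s^3)

Checking each option against kg * m^2 / (A^2 * s^3):
  A. V·A: ✗ does not match
  B. A/V: ✗ does not match
  C. Ω·m: ✗ does not match
  D. kg·m²/(A²·s³): ✓ matches
  E. S: ✗ does not match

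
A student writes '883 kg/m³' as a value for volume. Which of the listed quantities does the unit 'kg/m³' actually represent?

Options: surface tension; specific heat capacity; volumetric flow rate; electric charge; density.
density

volume should have units dimensionally equivalent to m^3 (e.g. m³).
The given unit 'kg/m³' reduces to kg / m^3. Of the listed options, that is the dimensionality of density.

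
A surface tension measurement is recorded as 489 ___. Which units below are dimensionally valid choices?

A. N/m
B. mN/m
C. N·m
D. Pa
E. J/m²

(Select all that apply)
A, B, E

surface tension has SI base units: kg / s^2

Checking each option against kg / s^2:
  A. N/m: ✓ matches
  B. mN/m: ✓ matches
  C. N·m: ✗ does not match
  D. Pa: ✗ does not match
  E. J/m²: ✓ matches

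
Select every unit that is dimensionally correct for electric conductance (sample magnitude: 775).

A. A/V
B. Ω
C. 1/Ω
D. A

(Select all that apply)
A, C

electric conductance has SI base units: A^2 * s^3 / (kg * m^2)

Checking each option against A^2 * s^3 / (kg * m^2):
  A. A/V: ✓ matches
  B. Ω: ✗ does not match
  C. 1/Ω: ✓ matches
  D. A: ✗ does not match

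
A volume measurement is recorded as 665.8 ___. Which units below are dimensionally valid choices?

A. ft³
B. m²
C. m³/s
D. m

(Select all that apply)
A

volume has SI base units: m^3

Checking each option against m^3:
  A. ft³: ✓ matches
  B. m²: ✗ does not match
  C. m³/s: ✗ does not match
  D. m: ✗ does not match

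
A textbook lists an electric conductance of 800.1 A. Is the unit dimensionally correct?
No

electric conductance has SI base units: A^2 * s^3 / (kg * m^2)
A does NOT reduce to A^2 * s^3 / (kg * m^2); a valid unit for electric conductance would be e.g. S.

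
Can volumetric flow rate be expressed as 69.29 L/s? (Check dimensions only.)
Yes

volumetric flow rate has SI base units: m^3 / s
L/s reduces to the same SI base units, so it is a valid unit for volumetric flow rate.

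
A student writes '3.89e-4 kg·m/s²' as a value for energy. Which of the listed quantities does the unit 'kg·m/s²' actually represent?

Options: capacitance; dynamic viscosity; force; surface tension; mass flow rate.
force

energy should have units dimensionally equivalent to kg * m^2 / s^2 (e.g. J).
The given unit 'kg·m/s²' reduces to kg * m / s^2. Of the listed options, that is the dimensionality of force.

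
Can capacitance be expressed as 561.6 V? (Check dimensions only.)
No

capacitance has SI base units: A^2 * s^4 / (kg * m^2)
V does NOT reduce to A^2 * s^4 / (kg * m^2); a valid unit for capacitance would be e.g. F.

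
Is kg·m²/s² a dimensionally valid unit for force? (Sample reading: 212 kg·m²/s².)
No

force has SI base units: kg * m / s^2
kg·m²/s² does NOT reduce to kg * m / s^2; a valid unit for force would be e.g. N.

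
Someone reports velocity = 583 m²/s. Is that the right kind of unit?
No

velocity has SI base units: m / s
m²/s does NOT reduce to m / s; a valid unit for velocity would be e.g. m/s.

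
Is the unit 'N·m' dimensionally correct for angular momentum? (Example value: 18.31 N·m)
No

angular momentum has SI base units: kg * m^2 / s
N·m does NOT reduce to kg * m^2 / s; a valid unit for angular momentum would be e.g. kg·m²/s.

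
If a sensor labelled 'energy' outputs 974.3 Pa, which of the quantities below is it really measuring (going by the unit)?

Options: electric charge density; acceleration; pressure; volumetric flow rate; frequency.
pressure

energy should have units dimensionally equivalent to kg * m^2 / s^2 (e.g. J).
The given unit 'Pa' reduces to kg / (m * s^2). Of the listed options, that is the dimensionality of pressure.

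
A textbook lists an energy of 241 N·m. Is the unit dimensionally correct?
Yes

energy has SI base units: kg * m^2 / s^2
N·m reduces to the same SI base units, so it is a valid unit for energy.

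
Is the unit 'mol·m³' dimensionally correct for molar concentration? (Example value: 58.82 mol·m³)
No

molar concentration has SI base units: mol / m^3
mol·m³ does NOT reduce to mol / m^3; a valid unit for molar concentration would be e.g. mol/m³.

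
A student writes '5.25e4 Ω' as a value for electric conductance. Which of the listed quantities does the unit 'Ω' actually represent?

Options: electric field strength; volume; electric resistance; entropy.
electric resistance

electric conductance should have units dimensionally equivalent to A^2 * s^3 / (kg * m^2) (e.g. S).
The given unit 'Ω' reduces to kg * m^2 / (A^2 * s^3). Of the listed options, that is the dimensionality of electric resistance.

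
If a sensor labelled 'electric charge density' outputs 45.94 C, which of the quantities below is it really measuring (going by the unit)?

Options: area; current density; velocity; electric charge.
electric charge

electric charge density should have units dimensionally equivalent to A * s / m^3 (e.g. C/m³).
The given unit 'C' reduces to A * s. Of the listed options, that is the dimensionality of electric charge.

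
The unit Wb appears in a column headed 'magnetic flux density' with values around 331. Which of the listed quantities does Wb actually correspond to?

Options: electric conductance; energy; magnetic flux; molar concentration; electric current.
magnetic flux

magnetic flux density should have units dimensionally equivalent to kg / (A * s^2) (e.g. T).
The given unit 'Wb' reduces to kg * m^2 / (A * s^2). Of the listed options, that is the dimensionality of magnetic flux.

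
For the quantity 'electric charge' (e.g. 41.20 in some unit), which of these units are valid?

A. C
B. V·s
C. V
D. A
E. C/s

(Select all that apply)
A

electric charge has SI base units: A * s

Checking each option against A * s:
  A. C: ✓ matches
  B. V·s: ✗ does not match
  C. V: ✗ does not match
  D. A: ✗ does not match
  E. C/s: ✗ does not match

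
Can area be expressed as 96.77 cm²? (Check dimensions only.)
Yes

area has SI base units: m^2
cm² reduces to the same SI base units, so it is a valid unit for area.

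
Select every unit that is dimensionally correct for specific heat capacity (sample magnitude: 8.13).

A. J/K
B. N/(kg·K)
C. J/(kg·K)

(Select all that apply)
C

specific heat capacity has SI base units: m^2 / (s^2 * K)

Checking each option against m^2 / (s^2 * K):
  A. J/K: ✗ does not match
  B. N/(kg·K): ✗ does not match
  C. J/(kg·K): ✓ matches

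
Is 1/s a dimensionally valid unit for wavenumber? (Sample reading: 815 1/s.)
No

wavenumber has SI base units: 1 / m
1/s does NOT reduce to 1 / m; a valid unit for wavenumber would be e.g. 1/m.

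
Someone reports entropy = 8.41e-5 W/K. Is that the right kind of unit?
No

entropy has SI base units: kg * m^2 / (s^2 * K)
W/K does NOT reduce to kg * m^2 / (s^2 * K); a valid unit for entropy would be e.g. J/K.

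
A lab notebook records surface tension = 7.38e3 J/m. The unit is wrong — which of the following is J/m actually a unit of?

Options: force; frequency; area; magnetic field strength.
force

surface tension should have units dimensionally equivalent to kg / s^2 (e.g. N/m).
The given unit 'J/m' reduces to kg * m / s^2. Of the listed options, that is the dimensionality of force.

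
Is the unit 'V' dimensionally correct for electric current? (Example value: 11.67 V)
No

electric current has SI base units: A
V does NOT reduce to A; a valid unit for electric current would be e.g. A.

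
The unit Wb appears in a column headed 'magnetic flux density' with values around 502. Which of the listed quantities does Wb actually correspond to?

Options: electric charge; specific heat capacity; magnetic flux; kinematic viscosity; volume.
magnetic flux

magnetic flux density should have units dimensionally equivalent to kg / (A * s^2) (e.g. T).
The given unit 'Wb' reduces to kg * m^2 / (A * s^2). Of the listed options, that is the dimensionality of magnetic flux.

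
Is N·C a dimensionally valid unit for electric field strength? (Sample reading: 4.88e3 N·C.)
No

electric field strength has SI base units: kg * m / (A * s^3)
N·C does NOT reduce to kg * m / (A * s^3); a valid unit for electric field strength would be e.g. V/m.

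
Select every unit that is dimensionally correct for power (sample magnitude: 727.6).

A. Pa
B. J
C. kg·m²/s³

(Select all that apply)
C

power has SI base units: kg * m^2 / s^3

Checking each option against kg * m^2 / s^3:
  A. Pa: ✗ does not match
  B. J: ✗ does not match
  C. kg·m²/s³: ✓ matches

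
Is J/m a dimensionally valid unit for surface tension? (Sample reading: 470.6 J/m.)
No

surface tension has SI base units: kg / s^2
J/m does NOT reduce to kg / s^2; a valid unit for surface tension would be e.g. N/m.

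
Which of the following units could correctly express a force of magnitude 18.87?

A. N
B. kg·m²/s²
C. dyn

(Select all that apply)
A, C

force has SI base units: kg * m / s^2

Checking each option against kg * m / s^2:
  A. N: ✓ matches
  B. kg·m²/s²: ✗ does not match
  C. dyn: ✓ matches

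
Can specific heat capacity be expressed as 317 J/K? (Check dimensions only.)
No

specific heat capacity has SI base units: m^2 / (s^2 * K)
J/K does NOT reduce to m^2 / (s^2 * K); a valid unit for specific heat capacity would be e.g. J/(kg·K).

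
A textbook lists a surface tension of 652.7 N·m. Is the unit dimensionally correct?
No

surface tension has SI base units: kg / s^2
N·m does NOT reduce to kg / s^2; a valid unit for surface tension would be e.g. N/m.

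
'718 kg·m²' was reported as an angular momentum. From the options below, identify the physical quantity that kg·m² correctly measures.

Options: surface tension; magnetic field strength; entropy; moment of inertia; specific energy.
moment of inertia

angular momentum should have units dimensionally equivalent to kg * m^2 / s (e.g. kg·m²/s).
The given unit 'kg·m²' reduces to kg * m^2. Of the listed options, that is the dimensionality of moment of inertia.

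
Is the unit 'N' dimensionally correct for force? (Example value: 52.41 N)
Yes

force has SI base units: kg * m / s^2
N reduces to the same SI base units, so it is a valid unit for force.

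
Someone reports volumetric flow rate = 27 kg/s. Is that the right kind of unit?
No

volumetric flow rate has SI base units: m^3 / s
kg/s does NOT reduce to m^3 / s; a valid unit for volumetric flow rate would be e.g. m³/s.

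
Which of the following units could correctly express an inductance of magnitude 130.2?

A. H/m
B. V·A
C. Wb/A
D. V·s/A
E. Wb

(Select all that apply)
C, D

inductance has SI base units: kg * m^2 / (A^2 * s^2)

Checking each option against kg * m^2 / (A^2 * s^2):
  A. H/m: ✗ does not match
  B. V·A: ✗ does not match
  C. Wb/A: ✓ matches
  D. V·s/A: ✓ matches
  E. Wb: ✗ does not match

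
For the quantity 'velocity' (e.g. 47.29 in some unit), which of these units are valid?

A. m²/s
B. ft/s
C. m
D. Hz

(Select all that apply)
B

velocity has SI base units: m / s

Checking each option against m / s:
  A. m²/s: ✗ does not match
  B. ft/s: ✓ matches
  C. m: ✗ does not match
  D. Hz: ✗ does not match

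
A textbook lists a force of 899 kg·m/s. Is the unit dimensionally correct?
No

force has SI base units: kg * m / s^2
kg·m/s does NOT reduce to kg * m / s^2; a valid unit for force would be e.g. N.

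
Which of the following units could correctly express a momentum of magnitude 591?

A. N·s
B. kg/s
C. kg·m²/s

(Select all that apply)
A

momentum has SI base units: kg * m / s

Checking each option against kg * m / s:
  A. N·s: ✓ matches
  B. kg/s: ✗ does not match
  C. kg·m²/s: ✗ does not match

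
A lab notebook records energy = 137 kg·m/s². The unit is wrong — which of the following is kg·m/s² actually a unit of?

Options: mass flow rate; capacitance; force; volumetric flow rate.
force

energy should have units dimensionally equivalent to kg * m^2 / s^2 (e.g. J).
The given unit 'kg·m/s²' reduces to kg * m / s^2. Of the listed options, that is the dimensionality of force.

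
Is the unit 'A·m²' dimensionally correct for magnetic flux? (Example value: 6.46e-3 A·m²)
No

magnetic flux has SI base units: kg * m^2 / (A * s^2)
A·m² does NOT reduce to kg * m^2 / (A * s^2); a valid unit for magnetic flux would be e.g. Wb.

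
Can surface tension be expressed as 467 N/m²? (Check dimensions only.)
No

surface tension has SI base units: kg / s^2
N/m² does NOT reduce to kg / s^2; a valid unit for surface tension would be e.g. N/m.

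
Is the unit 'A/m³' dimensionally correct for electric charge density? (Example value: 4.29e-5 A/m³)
No

electric charge density has SI base units: A * s / m^3
A/m³ does NOT reduce to A * s / m^3; a valid unit for electric charge density would be e.g. C/m³.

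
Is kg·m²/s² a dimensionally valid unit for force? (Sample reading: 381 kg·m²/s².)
No

force has SI base units: kg * m / s^2
kg·m²/s² does NOT reduce to kg * m / s^2; a valid unit for force would be e.g. N.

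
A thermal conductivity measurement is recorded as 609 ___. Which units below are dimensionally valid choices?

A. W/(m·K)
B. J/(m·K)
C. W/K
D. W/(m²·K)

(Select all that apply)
A

thermal conductivity has SI base units: kg * m / (s^3 * K)

Checking each option against kg * m / (s^3 * K):
  A. W/(m·K): ✓ matches
  B. J/(m·K): ✗ does not match
  C. W/K: ✗ does not match
  D. W/(m²·K): ✗ does not match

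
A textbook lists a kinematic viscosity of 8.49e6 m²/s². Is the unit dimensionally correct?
No

kinematic viscosity has SI base units: m^2 / s
m²/s² does NOT reduce to m^2 / s; a valid unit for kinematic viscosity would be e.g. m²/s.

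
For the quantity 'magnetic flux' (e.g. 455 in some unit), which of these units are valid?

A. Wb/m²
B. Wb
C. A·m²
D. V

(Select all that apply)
B

magnetic flux has SI base units: kg * m^2 / (A * s^2)

Checking each option against kg * m^2 / (A * s^2):
  A. Wb/m²: ✗ does not match
  B. Wb: ✓ matches
  C. A·m²: ✗ does not match
  D. V: ✗ does not match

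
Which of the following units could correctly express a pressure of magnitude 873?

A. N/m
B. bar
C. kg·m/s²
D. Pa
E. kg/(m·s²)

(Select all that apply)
B, D, E

pressure has SI base units: kg / (m * s^2)

Checking each option against kg / (m * s^2):
  A. N/m: ✗ does not match
  B. bar: ✓ matches
  C. kg·m/s²: ✗ does not match
  D. Pa: ✓ matches
  E. kg/(m·s²): ✓ matches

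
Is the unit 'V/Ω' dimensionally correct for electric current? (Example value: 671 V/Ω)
Yes

electric current has SI base units: A
V/Ω reduces to the same SI base units, so it is a valid unit for electric current.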